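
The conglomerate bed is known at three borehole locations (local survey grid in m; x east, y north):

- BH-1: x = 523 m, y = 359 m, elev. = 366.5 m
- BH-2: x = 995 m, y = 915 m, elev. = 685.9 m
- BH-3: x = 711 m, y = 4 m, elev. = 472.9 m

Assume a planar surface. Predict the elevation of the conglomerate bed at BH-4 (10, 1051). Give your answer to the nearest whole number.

Let the plane be z = a·x + b·y + c.
BH-2−BH-1: 472a + 556b = 319.4;  BH-3−BH-1: 188a − 355b = 106.4.
Solving gives a = 0.63415, b = 0.03611.
Then c = 366.5 − a·523 − b·359 = 21.87.
At (10, 1051): z = 6.3 + 38.0 + 21.87 = 66.2 m.

66 m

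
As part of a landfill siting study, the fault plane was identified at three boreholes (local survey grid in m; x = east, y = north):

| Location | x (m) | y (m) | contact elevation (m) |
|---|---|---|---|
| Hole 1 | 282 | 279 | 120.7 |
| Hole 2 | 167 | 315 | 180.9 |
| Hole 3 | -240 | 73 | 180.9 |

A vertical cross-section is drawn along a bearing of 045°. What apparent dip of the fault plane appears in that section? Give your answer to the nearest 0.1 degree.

Let the plane be z = a·x + b·y + c.
Hole 2−Hole 1: −115a + 36b = 60.2;  Hole 3−Hole 1: −522a − 206b = 60.2.
Solving gives a = −0.34293, b = 0.57675.
Unit vector along 045° is (sin 45°, cos 45°) = (0.7071, 0.7071).
Slope in that direction = a·(0.7071) + b·(0.7071) = 0.16533.
Apparent dip = arctan|0.16533| = 9.4° (true dip is 33.9°, so apparent ≤ true as expected).

9.4°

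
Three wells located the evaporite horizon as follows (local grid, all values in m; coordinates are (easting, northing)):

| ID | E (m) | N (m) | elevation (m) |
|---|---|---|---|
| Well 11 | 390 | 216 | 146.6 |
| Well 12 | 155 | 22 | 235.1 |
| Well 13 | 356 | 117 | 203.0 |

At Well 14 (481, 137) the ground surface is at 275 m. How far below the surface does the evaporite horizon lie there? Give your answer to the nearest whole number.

68 m

Two edge vectors: Well 11→Well 12 = (-235, -194, 88.5), Well 11→Well 13 = (-34, -99, 56.4).
Normal n = (Well 11→Well 12) × (Well 11→Well 13) = (-2180.1, 10245, 16669).
So ∂z/∂E = −n_x/n_z = 0.13079 and ∂z/∂N = −n_y/n_z = −0.61461.
Intercept c from Well 11: 146.6 − 51.01 + 132.76 = 228.35.
At (481, 137): z_contact = 62.9 − 84.2 + 228.35 = 207.1 m.
Depth below ground = 275 − 207.1 = 68 m.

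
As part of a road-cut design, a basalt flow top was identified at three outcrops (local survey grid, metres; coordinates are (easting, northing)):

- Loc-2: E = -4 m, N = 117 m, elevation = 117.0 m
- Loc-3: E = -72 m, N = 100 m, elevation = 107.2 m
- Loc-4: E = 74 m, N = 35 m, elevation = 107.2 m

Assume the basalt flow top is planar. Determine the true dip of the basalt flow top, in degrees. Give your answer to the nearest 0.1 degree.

Two edge vectors: Loc-2→Loc-3 = (-68, -17, -9.8), Loc-2→Loc-4 = (78, -82, -9.8).
Normal n = (Loc-2→Loc-3) × (Loc-2→Loc-4) = (-637, -1430.8, 6902).
So ∂z/∂E = −n_x/n_z = 0.09229 and ∂z/∂N = −n_y/n_z = 0.20730.
Gradient magnitude |∇z| = √(a² + b²) = √(0.00852 + 0.04297) = 0.22692.
True dip = arctan(0.22692) = 12.8°, dipping toward SSW (azimuth ≈ 204°).

12.8°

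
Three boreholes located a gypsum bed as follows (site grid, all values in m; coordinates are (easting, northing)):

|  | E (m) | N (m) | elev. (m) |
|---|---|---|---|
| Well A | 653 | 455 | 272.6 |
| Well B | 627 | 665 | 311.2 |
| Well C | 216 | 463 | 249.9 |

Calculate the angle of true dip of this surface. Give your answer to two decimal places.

Let the plane be z = a·E + b·N + c.
Well B−Well A: −26a + 210b = 38.6;  Well C−Well A: −437a + 8b = −22.7.
Solving gives a = 0.05544, b = 0.19067.
Gradient magnitude |∇z| = √(a² + b²) = √(0.00307 + 0.03636) = 0.19857.
True dip = arctan(0.19857) = 11.23°, dipping toward SSW (azimuth ≈ 196°).

11.23°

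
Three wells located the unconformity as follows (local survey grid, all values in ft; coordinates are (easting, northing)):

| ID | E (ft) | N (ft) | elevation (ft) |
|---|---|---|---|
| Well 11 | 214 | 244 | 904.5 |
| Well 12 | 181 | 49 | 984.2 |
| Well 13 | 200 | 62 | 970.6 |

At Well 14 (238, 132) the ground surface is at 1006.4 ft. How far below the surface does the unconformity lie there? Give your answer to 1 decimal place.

Let the plane be z = a·E + b·N + c.
Well 12−Well 11: −33a − 195b = 79.7;  Well 13−Well 11: −14a − 182b = 66.1.
Solving gives a = −0.49325, b = −0.32524.
Then c = 904.5 − a·214 − b·244 = 1089.42.
At (238, 132): z_contact = −117.39 − 42.93 + 1089.42 = 929.09 ft.
Depth below ground = 1006.4 − 929.09 = 77.3 ft.

77.3 ft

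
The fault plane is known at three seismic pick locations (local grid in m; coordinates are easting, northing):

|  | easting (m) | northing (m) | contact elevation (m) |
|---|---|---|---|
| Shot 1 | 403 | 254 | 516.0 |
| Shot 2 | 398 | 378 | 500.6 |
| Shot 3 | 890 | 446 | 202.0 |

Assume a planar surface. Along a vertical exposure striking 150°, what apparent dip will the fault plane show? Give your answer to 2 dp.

9.38°

Two edge vectors: Shot 1→Shot 2 = (-5, 124, -15.4), Shot 1→Shot 3 = (487, 192, -314).
Normal n = (Shot 1→Shot 2) × (Shot 1→Shot 3) = (-35979.2, -9069.8, -61348).
So ∂z/∂easting = −n_x/n_z = −0.58648 and ∂z/∂northing = −n_y/n_z = −0.14784.
Unit vector along 150° is (sin 150°, cos 150°) = (0.5000, -0.8660).
Slope in that direction = a·(0.5000) + b·(-0.8660) = −0.16520.
Apparent dip = arctan|0.16520| = 9.38° (true dip is 31.2°, so apparent ≤ true as expected).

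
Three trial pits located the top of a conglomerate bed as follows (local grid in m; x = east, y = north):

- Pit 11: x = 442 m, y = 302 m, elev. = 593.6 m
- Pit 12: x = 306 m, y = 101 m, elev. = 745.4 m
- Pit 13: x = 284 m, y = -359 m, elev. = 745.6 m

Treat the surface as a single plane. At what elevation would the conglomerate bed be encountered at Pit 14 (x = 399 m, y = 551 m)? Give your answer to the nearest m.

659 m

Two edge vectors: Pit 11→Pit 12 = (-136, -201, 151.8), Pit 11→Pit 13 = (-158, -661, 152).
Normal n = (Pit 11→Pit 12) × (Pit 11→Pit 13) = (69787.8, -3312.4, 58138).
So ∂z/∂x = −n_x/n_z = −1.20038 and ∂z/∂y = −n_y/n_z = 0.05697.
Intercept c from Pit 11: 593.6 + 530.57 − 17.21 = 1106.96.
At (399, 551): z = −479.0 + 31.4 + 1106.96 = 659.4 m.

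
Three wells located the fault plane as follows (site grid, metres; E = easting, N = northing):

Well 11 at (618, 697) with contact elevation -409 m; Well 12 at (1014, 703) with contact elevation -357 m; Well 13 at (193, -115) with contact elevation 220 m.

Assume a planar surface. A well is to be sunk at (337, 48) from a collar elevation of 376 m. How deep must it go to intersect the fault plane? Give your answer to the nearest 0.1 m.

Two edge vectors: Well 11→Well 12 = (396, 6, 52), Well 11→Well 13 = (-425, -812, 629).
Normal n = (Well 11→Well 12) × (Well 11→Well 13) = (45998, -271184, -319002).
So ∂z/∂E = −n_x/n_z = 0.144193 and ∂z/∂N = −n_y/n_z = −0.850101.
Intercept c from Well 11: -409 − 89.11 + 592.52 = 94.41.
At (337, 48): z_contact = 48.59 − 40.80 + 94.41 = 102.20 m.
Depth below ground = 376 − 102.20 = 273.8 m.

273.8 m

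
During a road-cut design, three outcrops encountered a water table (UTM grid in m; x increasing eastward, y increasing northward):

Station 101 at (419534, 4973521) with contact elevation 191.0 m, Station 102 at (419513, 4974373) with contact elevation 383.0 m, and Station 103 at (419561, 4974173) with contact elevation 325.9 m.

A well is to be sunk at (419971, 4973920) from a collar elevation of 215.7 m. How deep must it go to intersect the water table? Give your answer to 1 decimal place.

Two edge vectors: Station 101→Station 102 = (-21, 852, 192), Station 101→Station 103 = (27, 652, 134.9).
Normal n = (Station 101→Station 102) × (Station 101→Station 103) = (-10249.2, 8016.9, -36696).
So ∂z/∂x = −n_x/n_z = −0.279300196 and ∂z/∂y = −n_y/n_z = 0.218467953.
Intercept c from Station 101: 191 + 117175.93 − 1086554.95 = −969188.02.
At (419971, 4973920): z_contact = −117297.98 + 1086642.12 − 969188.02 = 156.11 m.
Depth below ground = 215.7 − 156.11 = 59.6 m.

59.6 m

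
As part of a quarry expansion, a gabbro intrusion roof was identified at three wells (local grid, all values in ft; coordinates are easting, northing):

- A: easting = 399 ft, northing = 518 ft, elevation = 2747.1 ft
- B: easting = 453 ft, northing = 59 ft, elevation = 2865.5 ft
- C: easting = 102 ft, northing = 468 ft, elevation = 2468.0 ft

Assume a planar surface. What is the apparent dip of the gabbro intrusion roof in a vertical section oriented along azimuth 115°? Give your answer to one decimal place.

Let the plane be z = a·easting + b·northing + c.
B−A: 54a − 459b = 118.4;  C−A: −297a − 50b = −279.1.
Solving gives a = 0.96406, b = −0.14453.
Unit vector along 115° is (sin 115°, cos 115°) = (0.9063, -0.4226).
Slope in that direction = a·(0.9063) + b·(-0.4226) = 0.93482.
Apparent dip = arctan|0.93482| = 43.1° (true dip is 44.3°, so apparent ≤ true as expected).

43.1°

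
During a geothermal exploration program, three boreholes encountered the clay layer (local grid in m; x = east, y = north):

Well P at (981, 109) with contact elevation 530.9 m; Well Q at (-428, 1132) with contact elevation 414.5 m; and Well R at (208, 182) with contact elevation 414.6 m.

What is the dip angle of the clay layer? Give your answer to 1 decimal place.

10.9°

Two edge vectors: Well P→Well Q = (-1409, 1023, -116.4), Well P→Well R = (-773, 73, -116.3).
Normal n = (Well P→Well Q) × (Well P→Well R) = (-110477.7, -73889.5, 687922).
So ∂z/∂x = −n_x/n_z = 0.16060 and ∂z/∂y = −n_y/n_z = 0.10741.
Gradient magnitude |∇z| = √(a² + b²) = √(0.02579 + 0.01154) = 0.19320.
True dip = arctan(0.19320) = 10.9°, dipping toward SW (azimuth ≈ 236°).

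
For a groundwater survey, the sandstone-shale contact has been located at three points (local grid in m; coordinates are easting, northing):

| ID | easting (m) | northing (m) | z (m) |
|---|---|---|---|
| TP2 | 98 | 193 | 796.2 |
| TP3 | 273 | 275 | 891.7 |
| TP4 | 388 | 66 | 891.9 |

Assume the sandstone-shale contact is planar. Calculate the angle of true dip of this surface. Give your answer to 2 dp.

26.34°

Let the plane be z = a·easting + b·northing + c.
TP3−TP2: 175a + 82b = 95.5;  TP4−TP2: 290a − 127b = 95.7.
Solving gives a = 0.43421, b = 0.23796.
Gradient magnitude |∇z| = √(a² + b²) = √(0.18854 + 0.05663) = 0.49514.
True dip = arctan(0.49514) = 26.34°, dipping toward WSW (azimuth ≈ 241°).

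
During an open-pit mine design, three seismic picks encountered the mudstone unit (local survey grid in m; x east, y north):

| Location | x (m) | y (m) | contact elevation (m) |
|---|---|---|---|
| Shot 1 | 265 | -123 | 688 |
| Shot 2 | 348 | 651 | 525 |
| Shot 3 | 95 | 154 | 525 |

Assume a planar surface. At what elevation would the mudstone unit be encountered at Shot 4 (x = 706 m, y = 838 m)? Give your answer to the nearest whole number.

Two edge vectors: Shot 1→Shot 2 = (83, 774, -163), Shot 1→Shot 3 = (-170, 277, -163).
Normal n = (Shot 1→Shot 2) × (Shot 1→Shot 3) = (-81011, 41239, 154571).
So ∂z/∂x = −n_x/n_z = 0.52410 and ∂z/∂y = −n_y/n_z = −0.26680.
Intercept c from Shot 1: 688 − 138.89 − 32.82 = 516.30.
At (706, 838): z = 370.0 − 223.6 + 516.30 = 662.7 m.

663 m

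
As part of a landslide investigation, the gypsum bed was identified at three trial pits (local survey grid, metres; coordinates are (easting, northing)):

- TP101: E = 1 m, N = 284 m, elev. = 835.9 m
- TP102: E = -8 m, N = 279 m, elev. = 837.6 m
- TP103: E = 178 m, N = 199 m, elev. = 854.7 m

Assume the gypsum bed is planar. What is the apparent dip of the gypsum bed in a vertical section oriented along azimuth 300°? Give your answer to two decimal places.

6.61°

Two edge vectors: TP101→TP102 = (-9, -5, 1.7), TP101→TP103 = (177, -85, 18.8).
Normal n = (TP101→TP102) × (TP101→TP103) = (50.5, 470.1, 1650).
So ∂z/∂E = −n_x/n_z = −0.03061 and ∂z/∂N = −n_y/n_z = −0.28491.
Unit vector along 300° is (sin 300°, cos 300°) = (-0.8660, 0.5000).
Slope in that direction = a·(-0.8660) + b·(0.5000) = −0.11595.
Apparent dip = arctan|0.11595| = 6.61° (true dip is 16.0°, so apparent ≤ true as expected).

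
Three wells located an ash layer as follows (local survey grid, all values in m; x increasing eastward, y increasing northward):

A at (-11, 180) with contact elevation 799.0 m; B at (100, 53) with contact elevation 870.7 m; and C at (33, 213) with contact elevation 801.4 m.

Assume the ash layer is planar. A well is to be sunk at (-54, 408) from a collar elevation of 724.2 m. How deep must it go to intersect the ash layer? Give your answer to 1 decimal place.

8.8 m

Let the plane be z = a·x + b·y + c.
B−A: 111a − 127b = 71.7;  C−A: 44a + 33b = 2.4.
Solving gives a = 0.28871, b = −0.31223.
Then c = 799 − a·-11 − b·180 = 858.38.
At (-54, 408): z_contact = −15.59 − 127.39 + 858.38 = 715.40 m.
Depth below ground = 724.2 − 715.40 = 8.8 m.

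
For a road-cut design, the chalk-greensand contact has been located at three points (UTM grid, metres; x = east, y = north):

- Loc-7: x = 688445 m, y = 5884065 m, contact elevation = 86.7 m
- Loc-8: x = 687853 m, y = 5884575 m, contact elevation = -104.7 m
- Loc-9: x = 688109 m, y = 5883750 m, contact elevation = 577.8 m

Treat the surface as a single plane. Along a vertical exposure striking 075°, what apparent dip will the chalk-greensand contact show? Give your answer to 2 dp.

Let the plane be z = a·x + b·y + c.
Loc-8−Loc-7: −592a + 510b = −191.4;  Loc-9−Loc-7: −336a − 315b = 491.1.
Solving gives a = −0.53144, b = −0.99218.
Unit vector along 075° is (sin 75°, cos 75°) = (0.9659, 0.2588).
Slope in that direction = a·(0.9659) + b·(0.2588) = −0.77013.
Apparent dip = arctan|0.77013| = 37.60° (true dip is 48.4°, so apparent ≤ true as expected).

37.60°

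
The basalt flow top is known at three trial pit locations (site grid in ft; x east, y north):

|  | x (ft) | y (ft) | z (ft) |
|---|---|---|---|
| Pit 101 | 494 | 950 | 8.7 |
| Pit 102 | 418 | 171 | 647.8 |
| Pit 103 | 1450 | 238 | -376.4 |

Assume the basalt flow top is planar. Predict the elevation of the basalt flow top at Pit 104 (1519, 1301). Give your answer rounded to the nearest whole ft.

-1216 ft

Two edge vectors: Pit 101→Pit 102 = (-76, -779, 639.1), Pit 101→Pit 103 = (956, -712, -385.1).
Normal n = (Pit 101→Pit 102) × (Pit 101→Pit 103) = (755032.1, 581712, 798836).
So ∂z/∂x = −n_x/n_z = −0.94517 and ∂z/∂y = −n_y/n_z = −0.72820.
Intercept c from Pit 101: 8.7 + 466.91 + 691.79 = 1167.40.
At (1519, 1301): z = −1435.7 − 947.4 + 1167.40 = -1215.7 ft.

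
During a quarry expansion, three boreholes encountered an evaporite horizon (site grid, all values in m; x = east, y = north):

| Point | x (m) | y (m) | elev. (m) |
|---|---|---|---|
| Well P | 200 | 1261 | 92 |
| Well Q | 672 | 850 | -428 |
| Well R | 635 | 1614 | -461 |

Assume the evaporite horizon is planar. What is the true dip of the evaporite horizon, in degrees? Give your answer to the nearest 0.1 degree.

50.0°

Two edge vectors: Well P→Well Q = (472, -411, -520), Well P→Well R = (435, 353, -553).
Normal n = (Well P→Well Q) × (Well P→Well R) = (410843, 34816, 345401).
So ∂z/∂x = −n_x/n_z = −1.18947 and ∂z/∂y = −n_y/n_z = −0.10080.
Gradient magnitude |∇z| = √(a² + b²) = √(1.41483 + 0.01016) = 1.19373.
True dip = arctan(1.19373) = 50.0°, dipping toward E (azimuth ≈ 085°).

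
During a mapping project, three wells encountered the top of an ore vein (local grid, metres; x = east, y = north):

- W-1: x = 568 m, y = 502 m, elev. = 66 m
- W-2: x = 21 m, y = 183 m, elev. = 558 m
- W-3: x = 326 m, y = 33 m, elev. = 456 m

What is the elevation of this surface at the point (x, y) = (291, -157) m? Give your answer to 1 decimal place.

Two edge vectors: W-1→W-2 = (-547, -319, 492), W-1→W-3 = (-242, -469, 390).
Normal n = (W-1→W-2) × (W-1→W-3) = (106338, 94266, 179345).
So ∂z/∂x = −n_x/n_z = −0.59292 and ∂z/∂y = −n_y/n_z = −0.52561.
Intercept c from W-1: 66 + 336.78 + 263.86 = 666.64.
At (291, -157): z = −172.5 + 82.5 + 666.64 = 576.6 m.

576.6 m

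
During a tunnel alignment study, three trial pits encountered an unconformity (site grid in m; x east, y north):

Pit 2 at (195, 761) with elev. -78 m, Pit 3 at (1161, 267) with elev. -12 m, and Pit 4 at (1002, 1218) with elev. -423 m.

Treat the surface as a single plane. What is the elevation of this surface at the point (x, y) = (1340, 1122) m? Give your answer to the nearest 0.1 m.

-435.3 m

Two edge vectors: Pit 2→Pit 3 = (966, -494, 66), Pit 2→Pit 4 = (807, 457, -345).
Normal n = (Pit 2→Pit 3) × (Pit 2→Pit 4) = (140268, 386532, 840120).
So ∂z/∂x = −n_x/n_z = −0.166962 and ∂z/∂y = −n_y/n_z = −0.460091.
Intercept c from Pit 2: -78 + 32.56 + 350.13 = 304.69.
At (1340, 1122): z = −223.7 − 516.2 + 304.69 = -435.3 m.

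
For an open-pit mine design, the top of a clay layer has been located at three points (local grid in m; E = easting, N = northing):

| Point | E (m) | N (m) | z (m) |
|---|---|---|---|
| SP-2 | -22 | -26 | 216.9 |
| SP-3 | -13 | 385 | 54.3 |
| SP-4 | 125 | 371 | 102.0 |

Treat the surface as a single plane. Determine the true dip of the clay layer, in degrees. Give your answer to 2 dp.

Two edge vectors: SP-2→SP-3 = (9, 411, -162.6), SP-2→SP-4 = (147, 397, -114.9).
Normal n = (SP-2→SP-3) × (SP-2→SP-4) = (17328.3, -22868.1, -56844).
So ∂z/∂E = −n_x/n_z = 0.30484 and ∂z/∂N = −n_y/n_z = −0.40230.
Gradient magnitude |∇z| = √(a² + b²) = √(0.09293 + 0.16184) = 0.50475.
True dip = arctan(0.50475) = 26.78°, dipping toward NW (azimuth ≈ 323°).

26.78°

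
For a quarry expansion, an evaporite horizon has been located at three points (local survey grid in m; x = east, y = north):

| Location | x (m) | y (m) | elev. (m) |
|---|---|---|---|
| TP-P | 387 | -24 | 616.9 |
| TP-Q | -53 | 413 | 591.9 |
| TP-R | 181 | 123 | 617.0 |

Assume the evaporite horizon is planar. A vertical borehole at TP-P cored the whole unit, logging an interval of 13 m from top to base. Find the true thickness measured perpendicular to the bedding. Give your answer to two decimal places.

12.61 m

Two edge vectors: TP-P→TP-Q = (-440, 437, -25), TP-P→TP-R = (-206, 147, 0.1).
Normal n = (TP-P→TP-Q) × (TP-P→TP-R) = (3718.7, 5194, 25342).
So ∂z/∂x = −n_x/n_z = −0.14674 and ∂z/∂y = −n_y/n_z = −0.20496.
|∇z| = √(a²+b²) = 0.25207, so dip δ = arctan(0.25207) = 14.15°.
True thickness = vertical thickness × cos δ = 13 × cos 14.15° = 12.61 m.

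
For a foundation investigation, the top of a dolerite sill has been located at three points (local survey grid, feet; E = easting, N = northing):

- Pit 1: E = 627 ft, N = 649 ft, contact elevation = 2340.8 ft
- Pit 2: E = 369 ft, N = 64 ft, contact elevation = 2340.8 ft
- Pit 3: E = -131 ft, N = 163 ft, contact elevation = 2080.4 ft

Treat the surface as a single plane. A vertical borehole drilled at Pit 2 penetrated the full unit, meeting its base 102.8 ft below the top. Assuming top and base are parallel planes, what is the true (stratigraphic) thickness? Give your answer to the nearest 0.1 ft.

91.1 ft

Let the plane be z = a·E + b·N + c.
Pit 2−Pit 1: −258a − 585b = 0;  Pit 3−Pit 1: −758a − 486b = −260.4.
Solving gives a = 0.47897, b = −0.21124.
|∇z| = √(a²+b²) = 0.52349, so dip δ = arctan(0.52349) = 27.63°.
True thickness = vertical thickness × cos δ = 102.8 × cos 27.63° = 91.1 ft.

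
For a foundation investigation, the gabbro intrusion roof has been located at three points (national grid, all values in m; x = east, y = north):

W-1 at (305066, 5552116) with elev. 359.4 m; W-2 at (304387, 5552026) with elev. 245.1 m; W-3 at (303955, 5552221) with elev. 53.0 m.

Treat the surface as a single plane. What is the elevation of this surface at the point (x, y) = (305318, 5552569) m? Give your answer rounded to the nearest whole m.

Two edge vectors: W-1→W-2 = (-679, -90, -114.3), W-1→W-3 = (-1111, 105, -306.4).
Normal n = (W-1→W-2) × (W-1→W-3) = (39577.5, -81058.3, -171285).
So ∂z/∂x = −n_x/n_z = 0.23106226 and ∂z/∂y = −n_y/n_z = −0.47323642.
Intercept c from W-1: 359.4 − 70489.24 + 2627463.49 = 2557333.65.
At (305318, 5552569): z = 70547.5 − 2627677.9 + 2557333.65 = 203.3 m.

203 m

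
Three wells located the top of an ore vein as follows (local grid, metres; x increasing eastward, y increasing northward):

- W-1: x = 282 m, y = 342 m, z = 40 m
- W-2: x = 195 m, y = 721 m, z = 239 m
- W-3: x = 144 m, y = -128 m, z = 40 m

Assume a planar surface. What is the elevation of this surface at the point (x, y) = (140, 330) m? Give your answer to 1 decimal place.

Two edge vectors: W-1→W-2 = (-87, 379, 199), W-1→W-3 = (-138, -470, 0).
Normal n = (W-1→W-2) × (W-1→W-3) = (93530, -27462, 93192).
So ∂z/∂x = −n_x/n_z = −1.00363 and ∂z/∂y = −n_y/n_z = 0.29468.
Intercept c from W-1: 40 + 283.02 − 100.78 = 222.24.
At (140, 330): z = −140.5 + 97.2 + 222.24 = 179.0 m.

179.0 m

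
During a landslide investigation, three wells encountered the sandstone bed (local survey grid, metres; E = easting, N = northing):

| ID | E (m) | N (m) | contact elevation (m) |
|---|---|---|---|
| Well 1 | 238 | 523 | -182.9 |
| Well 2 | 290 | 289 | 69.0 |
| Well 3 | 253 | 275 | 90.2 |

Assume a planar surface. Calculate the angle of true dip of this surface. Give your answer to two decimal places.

Let the plane be z = a·E + b·N + c.
Well 2−Well 1: 52a − 234b = 251.9;  Well 3−Well 1: 15a − 248b = 273.1.
Solving gives a = −0.15280, b = −1.11045.
Gradient magnitude |∇z| = √(a² + b²) = √(0.02335 + 1.23310) = 1.12092.
True dip = arctan(1.12092) = 48.26°, dipping toward N (azimuth ≈ 008°).

48.26°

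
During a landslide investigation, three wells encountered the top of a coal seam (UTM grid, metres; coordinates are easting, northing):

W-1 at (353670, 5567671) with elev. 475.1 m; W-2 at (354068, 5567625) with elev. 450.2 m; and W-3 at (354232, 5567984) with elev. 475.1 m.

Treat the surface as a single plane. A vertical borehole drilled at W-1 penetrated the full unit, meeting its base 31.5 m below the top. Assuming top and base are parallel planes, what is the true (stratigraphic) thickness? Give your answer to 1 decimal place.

31.3 m

Let the plane be z = a·easting + b·northing + c.
W-2−W-1: 398a − 46b = −24.9;  W-3−W-1: 562a + 313b = 0.
Solving gives a = −0.05181, b = 0.09303.
|∇z| = √(a²+b²) = 0.10648, so dip δ = arctan(0.10648) = 6.08°.
True thickness = vertical thickness × cos δ = 31.5 × cos 6.08° = 31.3 m.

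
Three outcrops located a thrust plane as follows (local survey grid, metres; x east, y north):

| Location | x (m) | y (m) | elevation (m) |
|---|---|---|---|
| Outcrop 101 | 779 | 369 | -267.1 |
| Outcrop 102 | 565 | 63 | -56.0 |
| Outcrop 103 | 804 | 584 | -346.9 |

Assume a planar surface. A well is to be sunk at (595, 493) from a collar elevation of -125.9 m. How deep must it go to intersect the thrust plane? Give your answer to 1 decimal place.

78.8 m

Let the plane be z = a·x + b·y + c.
Outcrop 102−Outcrop 101: −214a − 306b = 211.1;  Outcrop 103−Outcrop 101: 25a + 215b = −79.8.
Solving gives a = −0.54660, b = −0.30760.
Then c = -267.1 − a·779 − b·369 = 272.21.
At (595, 493): z_contact = −325.23 − 151.65 + 272.21 = -204.67 m.
Depth below ground = -125.9 − (-204.67) = 78.8 m.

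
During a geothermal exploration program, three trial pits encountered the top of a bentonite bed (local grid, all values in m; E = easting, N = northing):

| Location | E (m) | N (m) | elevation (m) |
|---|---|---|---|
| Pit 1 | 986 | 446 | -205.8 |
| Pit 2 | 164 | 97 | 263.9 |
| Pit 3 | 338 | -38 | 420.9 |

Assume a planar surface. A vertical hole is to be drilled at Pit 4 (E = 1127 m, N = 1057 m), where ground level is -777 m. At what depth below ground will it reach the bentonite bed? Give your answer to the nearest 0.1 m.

186.0 m

Let the plane be z = a·E + b·N + c.
Pit 2−Pit 1: −822a − 349b = 469.7;  Pit 3−Pit 1: −648a − 484b = 626.7.
Solving gives a = −0.050185, b = −1.227645.
Then c = -205.8 − a·986 − b·446 = 391.21.
At (1127, 1057): z_contact = −56.56 − 1297.62 + 391.21 = -962.97 m.
Depth below ground = -777 − (-962.97) = 186.0 m.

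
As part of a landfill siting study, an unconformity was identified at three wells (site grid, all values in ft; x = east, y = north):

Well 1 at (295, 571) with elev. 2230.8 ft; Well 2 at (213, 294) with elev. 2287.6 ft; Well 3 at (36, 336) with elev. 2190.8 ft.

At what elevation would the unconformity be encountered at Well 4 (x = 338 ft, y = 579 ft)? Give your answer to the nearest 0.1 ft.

Let the plane be z = a·x + b·y + c.
Well 2−Well 1: −82a − 277b = 56.8;  Well 3−Well 1: −259a − 235b = −40.
Solving gives a = 0.46553, b = −0.34287.
Then c = 2230.8 − a·295 − b·571 = 2289.24.
At (338, 579): z = 157.4 − 198.5 + 2289.24 = 2248.1 ft.

2248.1 ft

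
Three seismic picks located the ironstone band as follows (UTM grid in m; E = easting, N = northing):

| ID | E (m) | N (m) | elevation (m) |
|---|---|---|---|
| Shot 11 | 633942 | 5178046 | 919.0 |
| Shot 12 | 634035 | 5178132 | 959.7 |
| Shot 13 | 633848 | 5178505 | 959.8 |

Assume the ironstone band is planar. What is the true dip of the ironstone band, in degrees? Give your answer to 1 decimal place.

Let the plane be z = a·E + b·N + c.
Shot 12−Shot 11: 93a + 86b = 40.7;  Shot 13−Shot 11: −94a + 459b = 40.8.
Solving gives a = 0.29884, b = 0.15009.
Gradient magnitude |∇z| = √(a² + b²) = √(0.08931 + 0.02253) = 0.33441.
True dip = arctan(0.33441) = 18.5°, dipping toward WSW (azimuth ≈ 243°).

18.5°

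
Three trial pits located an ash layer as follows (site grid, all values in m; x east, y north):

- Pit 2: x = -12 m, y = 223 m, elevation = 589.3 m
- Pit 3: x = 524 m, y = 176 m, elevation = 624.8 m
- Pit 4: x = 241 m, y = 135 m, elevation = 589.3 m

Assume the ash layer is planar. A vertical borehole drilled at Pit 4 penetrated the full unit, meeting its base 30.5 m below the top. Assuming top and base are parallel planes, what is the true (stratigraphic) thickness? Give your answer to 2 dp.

Two edge vectors: Pit 2→Pit 3 = (536, -47, 35.5), Pit 2→Pit 4 = (253, -88, 0).
Normal n = (Pit 2→Pit 3) × (Pit 2→Pit 4) = (3124, 8981.5, -35277).
So ∂z/∂x = −n_x/n_z = 0.08856 and ∂z/∂y = −n_y/n_z = 0.25460.
|∇z| = √(a²+b²) = 0.26956, so dip δ = arctan(0.26956) = 15.09°.
True thickness = vertical thickness × cos δ = 30.5 × cos 15.09° = 29.45 m.

29.45 m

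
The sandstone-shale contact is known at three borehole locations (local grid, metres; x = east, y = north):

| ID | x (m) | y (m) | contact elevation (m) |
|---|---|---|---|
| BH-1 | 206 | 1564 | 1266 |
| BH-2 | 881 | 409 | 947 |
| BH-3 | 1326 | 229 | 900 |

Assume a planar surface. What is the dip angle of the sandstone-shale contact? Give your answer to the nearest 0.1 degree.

Let the plane be z = a·x + b·y + c.
BH-2−BH-1: 675a − 1155b = −319;  BH-3−BH-1: 1120a − 1335b = −366.
Solving gives a = 0.00799, b = 0.28086.
Gradient magnitude |∇z| = √(a² + b²) = √(0.00006 + 0.07888) = 0.28097.
True dip = arctan(0.28097) = 15.7°, dipping toward S (azimuth ≈ 182°).

15.7°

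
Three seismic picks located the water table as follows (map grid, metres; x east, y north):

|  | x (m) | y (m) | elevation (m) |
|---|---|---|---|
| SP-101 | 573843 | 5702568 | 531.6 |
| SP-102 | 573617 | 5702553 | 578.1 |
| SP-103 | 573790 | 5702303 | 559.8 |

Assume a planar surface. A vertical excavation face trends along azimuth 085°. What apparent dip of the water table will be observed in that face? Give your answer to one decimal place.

11.7°

Two edge vectors: SP-101→SP-102 = (-226, -15, 46.5), SP-101→SP-103 = (-53, -265, 28.2).
Normal n = (SP-101→SP-102) × (SP-101→SP-103) = (11899.5, 3908.7, 59095).
So ∂z/∂x = −n_x/n_z = −0.20136 and ∂z/∂y = −n_y/n_z = −0.06614.
Unit vector along 085° is (sin 85°, cos 85°) = (0.9962, 0.0872).
Slope in that direction = a·(0.9962) + b·(0.0872) = −0.20636.
Apparent dip = arctan|0.20636| = 11.7° (true dip is 12.0°, so apparent ≤ true as expected).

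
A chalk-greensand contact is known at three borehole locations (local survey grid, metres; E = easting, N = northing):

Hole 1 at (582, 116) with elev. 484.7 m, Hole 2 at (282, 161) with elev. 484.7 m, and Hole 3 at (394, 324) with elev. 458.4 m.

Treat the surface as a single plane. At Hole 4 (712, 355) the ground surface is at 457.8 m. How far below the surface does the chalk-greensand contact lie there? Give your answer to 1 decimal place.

Let the plane be z = a·E + b·N + c.
Hole 2−Hole 1: −300a + 45b = 0;  Hole 3−Hole 1: −188a + 208b = −26.3.
Solving gives a = −0.02194, b = −0.14627.
Then c = 484.7 − a·582 − b·116 = 514.44.
At (712, 355): z_contact = −15.62 − 51.93 + 514.44 = 446.89 m.
Depth below ground = 457.8 − 446.89 = 10.9 m.

10.9 m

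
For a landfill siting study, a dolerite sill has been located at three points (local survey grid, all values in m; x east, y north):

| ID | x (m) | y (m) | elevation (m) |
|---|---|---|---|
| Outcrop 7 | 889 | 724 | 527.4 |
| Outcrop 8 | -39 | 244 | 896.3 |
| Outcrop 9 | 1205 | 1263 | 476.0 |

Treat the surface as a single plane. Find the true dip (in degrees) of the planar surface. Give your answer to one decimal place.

Let the plane be z = a·x + b·y + c.
Outcrop 8−Outcrop 7: −928a − 480b = 368.9;  Outcrop 9−Outcrop 7: 316a + 539b = −51.4.
Solving gives a = −0.49974, b = 0.19762.
Gradient magnitude |∇z| = √(a² + b²) = √(0.24974 + 0.03905) = 0.53739.
True dip = arctan(0.53739) = 28.3°, dipping toward ESE (azimuth ≈ 112°).

28.3°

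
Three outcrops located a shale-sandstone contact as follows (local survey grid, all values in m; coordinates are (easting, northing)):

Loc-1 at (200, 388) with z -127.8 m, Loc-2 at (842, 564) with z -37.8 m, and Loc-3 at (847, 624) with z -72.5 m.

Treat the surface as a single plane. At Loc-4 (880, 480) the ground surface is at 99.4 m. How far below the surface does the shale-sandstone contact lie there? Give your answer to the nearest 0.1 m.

Two edge vectors: Loc-1→Loc-2 = (642, 176, 90), Loc-1→Loc-3 = (647, 236, 55.3).
Normal n = (Loc-1→Loc-2) × (Loc-1→Loc-3) = (-11507.2, 22727.4, 37640).
So ∂z/∂E = −n_x/n_z = 0.30572 and ∂z/∂N = −n_y/n_z = −0.60381.
Intercept c from Loc-1: -127.8 − 61.14 + 234.28 = 45.33.
At (880, 480): z_contact = 269.03 − 289.83 + 45.33 = 24.54 m.
Depth below ground = 99.4 − 24.54 = 74.9 m.

74.9 m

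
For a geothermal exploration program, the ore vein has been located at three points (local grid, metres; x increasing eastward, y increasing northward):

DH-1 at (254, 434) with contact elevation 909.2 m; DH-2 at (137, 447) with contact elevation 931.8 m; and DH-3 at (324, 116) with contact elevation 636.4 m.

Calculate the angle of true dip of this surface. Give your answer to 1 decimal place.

Let the plane be z = a·x + b·y + c.
DH-2−DH-1: −117a + 13b = 22.6;  DH-3−DH-1: 70a − 318b = −272.8.
Solving gives a = −0.10030, b = 0.83578.
Gradient magnitude |∇z| = √(a² + b²) = √(0.01006 + 0.69853) = 0.84178.
True dip = arctan(0.84178) = 40.1°, dipping toward S (azimuth ≈ 173°).

40.1°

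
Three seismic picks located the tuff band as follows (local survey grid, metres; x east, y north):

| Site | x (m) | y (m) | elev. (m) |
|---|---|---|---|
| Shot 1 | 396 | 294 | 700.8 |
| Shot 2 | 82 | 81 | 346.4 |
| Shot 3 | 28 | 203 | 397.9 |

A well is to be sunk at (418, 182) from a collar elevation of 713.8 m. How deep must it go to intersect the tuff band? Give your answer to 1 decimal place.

Let the plane be z = a·x + b·y + c.
Shot 2−Shot 1: −314a − 213b = −354.4;  Shot 3−Shot 1: −368a − 91b = −302.9.
Solving gives a = 0.64781, b = 0.70887.
Then c = 700.8 − a·396 − b·294 = 235.86.
At (418, 182): z_contact = 270.78 + 129.01 + 235.86 = 635.66 m.
Depth below ground = 713.8 − 635.66 = 78.1 m.

78.1 m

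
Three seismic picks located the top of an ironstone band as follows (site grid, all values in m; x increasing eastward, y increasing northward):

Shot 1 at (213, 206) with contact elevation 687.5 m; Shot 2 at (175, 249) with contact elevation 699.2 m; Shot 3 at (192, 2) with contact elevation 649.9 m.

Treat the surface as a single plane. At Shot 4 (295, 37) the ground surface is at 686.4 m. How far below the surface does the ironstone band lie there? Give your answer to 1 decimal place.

38.9 m

Let the plane be z = a·x + b·y + c.
Shot 2−Shot 1: −38a + 43b = 11.7;  Shot 3−Shot 1: −21a − 204b = −37.6.
Solving gives a = −0.08897, b = 0.19347.
Then c = 687.5 − a·213 − b·206 = 666.59.
At (295, 37): z_contact = −26.24 + 7.16 + 666.59 = 647.51 m.
Depth below ground = 686.4 − 647.51 = 38.9 m.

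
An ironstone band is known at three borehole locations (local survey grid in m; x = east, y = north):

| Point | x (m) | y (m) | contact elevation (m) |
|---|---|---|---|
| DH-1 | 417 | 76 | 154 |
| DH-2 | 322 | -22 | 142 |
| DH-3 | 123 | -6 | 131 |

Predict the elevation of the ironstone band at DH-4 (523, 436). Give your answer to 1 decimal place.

183.4 m

Let the plane be z = a·x + b·y + c.
DH-2−DH-1: −95a − 98b = −12;  DH-3−DH-1: −294a − 82b = −23.
Solving gives a = 0.06041, b = 0.06389.
Then c = 154 − a·417 − b·76 = 123.95.
At (523, 436): z = 31.6 + 27.9 + 123.95 = 183.4 m.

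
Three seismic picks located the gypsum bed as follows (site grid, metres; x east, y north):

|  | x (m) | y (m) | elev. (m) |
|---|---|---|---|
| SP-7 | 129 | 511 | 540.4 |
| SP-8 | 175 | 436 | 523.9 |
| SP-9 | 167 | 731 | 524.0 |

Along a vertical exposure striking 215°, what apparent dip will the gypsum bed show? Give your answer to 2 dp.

Two edge vectors: SP-7→SP-8 = (46, -75, -16.5), SP-7→SP-9 = (38, 220, -16.4).
Normal n = (SP-7→SP-8) × (SP-7→SP-9) = (4860, 127.4, 12970).
So ∂z/∂x = −n_x/n_z = −0.37471 and ∂z/∂y = −n_y/n_z = −0.00982.
Unit vector along 215° is (sin 215°, cos 215°) = (-0.5736, -0.8192).
Slope in that direction = a·(-0.5736) + b·(-0.8192) = 0.22297.
Apparent dip = arctan|0.22297| = 12.57° (true dip is 20.5°, so apparent ≤ true as expected).

12.57°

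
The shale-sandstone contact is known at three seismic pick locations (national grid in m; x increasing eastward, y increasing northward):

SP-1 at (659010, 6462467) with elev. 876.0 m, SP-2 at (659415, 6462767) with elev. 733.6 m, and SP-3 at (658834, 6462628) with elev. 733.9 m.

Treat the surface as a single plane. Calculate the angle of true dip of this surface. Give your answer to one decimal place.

35.7°

Two edge vectors: SP-1→SP-2 = (405, 300, -142.4), SP-1→SP-3 = (-176, 161, -142.1).
Normal n = (SP-1→SP-2) × (SP-1→SP-3) = (-19703.6, 82612.9, 118005).
So ∂z/∂x = −n_x/n_z = 0.16697 and ∂z/∂y = −n_y/n_z = −0.70008.
Gradient magnitude |∇z| = √(a² + b²) = √(0.02788 + 0.49011) = 0.71972.
True dip = arctan(0.71972) = 35.7°, dipping toward NNW (azimuth ≈ 347°).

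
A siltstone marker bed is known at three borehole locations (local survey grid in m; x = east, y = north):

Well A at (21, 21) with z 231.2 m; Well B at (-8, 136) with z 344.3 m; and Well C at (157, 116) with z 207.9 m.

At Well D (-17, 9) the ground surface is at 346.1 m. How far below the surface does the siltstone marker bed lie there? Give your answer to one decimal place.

Two edge vectors: Well A→Well B = (-29, 115, 113.1), Well A→Well C = (136, 95, -23.3).
Normal n = (Well A→Well B) × (Well A→Well C) = (-13424, 14705.9, -18395).
So ∂z/∂x = −n_x/n_z = −0.72976 and ∂z/∂y = −n_y/n_z = 0.79945.
Intercept c from Well A: 231.2 + 15.33 − 16.79 = 229.74.
At (-17, 9): z_contact = 12.41 + 7.20 + 229.74 = 249.34 m.
Depth below ground = 346.1 − 249.34 = 96.8 m.

96.8 m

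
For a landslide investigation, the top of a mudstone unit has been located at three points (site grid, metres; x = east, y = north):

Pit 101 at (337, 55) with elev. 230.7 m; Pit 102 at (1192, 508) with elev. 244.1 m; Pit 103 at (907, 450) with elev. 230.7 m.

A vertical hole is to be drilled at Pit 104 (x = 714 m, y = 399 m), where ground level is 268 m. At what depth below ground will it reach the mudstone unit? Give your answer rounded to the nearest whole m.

Two edge vectors: Pit 101→Pit 102 = (855, 453, 13.4), Pit 101→Pit 103 = (570, 395, 0).
Normal n = (Pit 101→Pit 102) × (Pit 101→Pit 103) = (-5293, 7638, 79515).
So ∂z/∂x = −n_x/n_z = 0.06657 and ∂z/∂y = −n_y/n_z = −0.09606.
Intercept c from Pit 101: 230.7 − 22.43 + 5.28 = 213.55.
At (714, 399): z_contact = 47.5 − 38.3 + 213.55 = 222.8 m.
Depth below ground = 268 − 222.8 = 45 m.

45 m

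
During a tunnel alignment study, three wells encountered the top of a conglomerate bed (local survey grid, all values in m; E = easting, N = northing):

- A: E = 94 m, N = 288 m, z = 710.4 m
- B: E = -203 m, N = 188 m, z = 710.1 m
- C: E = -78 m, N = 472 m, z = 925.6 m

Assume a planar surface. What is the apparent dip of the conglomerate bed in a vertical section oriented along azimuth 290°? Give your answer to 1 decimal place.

30.3°

Two edge vectors: A→B = (-297, -100, -0.3), A→C = (-172, 184, 215.2).
Normal n = (A→B) × (A→C) = (-21464.8, 63966, -71848).
So ∂z/∂E = −n_x/n_z = −0.29875 and ∂z/∂N = −n_y/n_z = 0.89030.
Unit vector along 290° is (sin 290°, cos 290°) = (-0.9397, 0.3420).
Slope in that direction = a·(-0.9397) + b·(0.3420) = 0.58524.
Apparent dip = arctan|0.58524| = 30.3° (true dip is 43.2°, so apparent ≤ true as expected).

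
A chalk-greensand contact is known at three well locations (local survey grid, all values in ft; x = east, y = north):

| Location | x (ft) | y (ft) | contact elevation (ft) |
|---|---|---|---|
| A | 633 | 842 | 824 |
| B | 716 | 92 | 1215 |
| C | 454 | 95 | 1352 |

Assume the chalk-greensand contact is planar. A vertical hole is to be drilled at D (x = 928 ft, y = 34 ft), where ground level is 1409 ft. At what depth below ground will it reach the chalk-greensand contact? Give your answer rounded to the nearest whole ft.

Let the plane be z = a·x + b·y + c.
B−A: 83a − 750b = 391;  C−A: −179a − 747b = 528.
Solving gives a = −0.52954, b = −0.57994.
Then c = 824 − a·633 − b·842 = 1647.51.
At (928, 34): z_contact = −491.4 − 19.7 + 1647.51 = 1136.4 ft.
Depth below ground = 1409 − 1136.4 = 273 ft.

273 ft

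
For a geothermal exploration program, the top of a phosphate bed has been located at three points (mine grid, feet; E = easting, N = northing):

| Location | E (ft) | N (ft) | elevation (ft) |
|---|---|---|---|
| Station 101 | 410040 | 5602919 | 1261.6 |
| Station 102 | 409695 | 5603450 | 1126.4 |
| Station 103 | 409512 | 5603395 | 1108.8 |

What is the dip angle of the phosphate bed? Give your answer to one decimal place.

12.2°

Let the plane be z = a·E + b·N + c.
Station 102−Station 101: −345a + 531b = −135.2;  Station 103−Station 101: −528a + 476b = −152.8.
Solving gives a = 0.14448, b = −0.16074.
Gradient magnitude |∇z| = √(a² + b²) = √(0.02088 + 0.02584) = 0.21613.
True dip = arctan(0.21613) = 12.2°, dipping toward NW (azimuth ≈ 318°).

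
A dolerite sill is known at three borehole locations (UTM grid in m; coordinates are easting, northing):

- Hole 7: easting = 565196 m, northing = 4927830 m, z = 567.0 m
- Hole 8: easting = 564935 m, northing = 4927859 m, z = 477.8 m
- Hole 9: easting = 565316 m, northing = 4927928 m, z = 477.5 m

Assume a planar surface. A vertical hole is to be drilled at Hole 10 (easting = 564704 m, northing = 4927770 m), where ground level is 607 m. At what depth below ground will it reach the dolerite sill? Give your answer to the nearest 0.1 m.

73.7 m

Let the plane be z = a·easting + b·northing + c.
Hole 8−Hole 7: −261a + 29b = −89.2;  Hole 9−Hole 7: 120a + 98b = −89.5.
Solving gives a = 0.211511460, b = −1.172258930.
Then c = 567 − a·565196 − b·4927830 = 5657714.29.
At (564704, 4927770): z_contact = 119441.37 − 5776622.39 + 5657714.29 = 533.27 m.
Depth below ground = 607 − 533.27 = 73.7 m.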